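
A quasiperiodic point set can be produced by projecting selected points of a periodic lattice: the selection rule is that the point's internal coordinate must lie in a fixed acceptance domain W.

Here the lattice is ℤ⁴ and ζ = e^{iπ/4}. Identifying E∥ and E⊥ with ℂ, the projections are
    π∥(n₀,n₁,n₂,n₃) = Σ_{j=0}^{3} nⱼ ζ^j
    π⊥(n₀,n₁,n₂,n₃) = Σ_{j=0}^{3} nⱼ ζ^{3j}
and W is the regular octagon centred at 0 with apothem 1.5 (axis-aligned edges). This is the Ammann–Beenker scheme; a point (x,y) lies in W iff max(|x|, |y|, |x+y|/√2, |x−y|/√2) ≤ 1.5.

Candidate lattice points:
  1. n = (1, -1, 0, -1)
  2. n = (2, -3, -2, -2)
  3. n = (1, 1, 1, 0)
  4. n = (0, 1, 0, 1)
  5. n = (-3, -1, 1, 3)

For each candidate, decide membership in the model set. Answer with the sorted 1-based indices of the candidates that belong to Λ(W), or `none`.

With ζ = e^{iπ/4} the internal vectors are ζ^0,ζ^3,ζ^6,ζ^9.
#1 (1, -1, 0, -1): internal (1.000000, -1.414214); octagon support 1.707107 vs apothem 1.5 → ∉ W
#2 (2, -3, -2, -2): internal (2.707107, -1.535534); octagon support 3.000000 vs apothem 1.5 → ∉ W
#3 (1, 1, 1, 0): internal (0.292893, -0.292893); octagon support 0.414214 vs apothem 1.5 → ∈ W
#4 (0, 1, 0, 1): internal (0.000000, 1.414214); octagon support 1.414214 vs apothem 1.5 → ∈ W
#5 (-3, -1, 1, 3): internal (-0.171573, 0.414214); octagon support 0.414214 vs apothem 1.5 → ∈ W

3, 4, 5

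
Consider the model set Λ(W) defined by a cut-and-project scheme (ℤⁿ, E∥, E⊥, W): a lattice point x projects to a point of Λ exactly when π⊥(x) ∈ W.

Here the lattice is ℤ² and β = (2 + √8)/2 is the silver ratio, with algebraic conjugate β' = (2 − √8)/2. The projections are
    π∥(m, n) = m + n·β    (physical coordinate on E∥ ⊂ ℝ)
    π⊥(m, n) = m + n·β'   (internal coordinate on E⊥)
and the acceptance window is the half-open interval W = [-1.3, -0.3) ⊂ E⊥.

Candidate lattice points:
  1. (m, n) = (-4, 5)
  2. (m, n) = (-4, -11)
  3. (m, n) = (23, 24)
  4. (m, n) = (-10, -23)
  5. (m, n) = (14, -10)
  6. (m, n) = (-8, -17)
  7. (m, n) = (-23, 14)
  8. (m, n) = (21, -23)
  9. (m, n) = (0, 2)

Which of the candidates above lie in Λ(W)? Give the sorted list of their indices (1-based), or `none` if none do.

Compute β' = (2−√8)/2 = -0.41421, so π⊥(m,n) = m -0.41421·n.
#1 (-4,5): internal coord -4 + (5)·β' = -6.07107; -6.07107 ∉ [-1.3, -0.3) → out
#2 (-4,-11): internal coord -4 + (-11)·β' = +0.55635; +0.55635 ∉ [-1.3, -0.3) → out
#3 (23,24): internal coord 23 + (24)·β' = +13.05887; +13.05887 ∉ [-1.3, -0.3) → out
#4 (-10,-23): internal coord -10 + (-23)·β' = -0.47309; -0.47309 ∈ [-1.3, -0.3) → IN Λ
#5 (14,-10): internal coord 14 + (-10)·β' = +18.14214; +18.14214 ∉ [-1.3, -0.3) → out
#6 (-8,-17): internal coord -8 + (-17)·β' = -0.95837; -0.95837 ∈ [-1.3, -0.3) → IN Λ
#7 (-23,14): internal coord -23 + (14)·β' = -28.79899; -28.79899 ∉ [-1.3, -0.3) → out
#8 (21,-23): internal coord 21 + (-23)·β' = +30.52691; +30.52691 ∉ [-1.3, -0.3) → out
#9 (0,2): internal coord 0 + (2)·β' = -0.82843; -0.82843 ∈ [-1.3, -0.3) → IN Λ

4, 6, 9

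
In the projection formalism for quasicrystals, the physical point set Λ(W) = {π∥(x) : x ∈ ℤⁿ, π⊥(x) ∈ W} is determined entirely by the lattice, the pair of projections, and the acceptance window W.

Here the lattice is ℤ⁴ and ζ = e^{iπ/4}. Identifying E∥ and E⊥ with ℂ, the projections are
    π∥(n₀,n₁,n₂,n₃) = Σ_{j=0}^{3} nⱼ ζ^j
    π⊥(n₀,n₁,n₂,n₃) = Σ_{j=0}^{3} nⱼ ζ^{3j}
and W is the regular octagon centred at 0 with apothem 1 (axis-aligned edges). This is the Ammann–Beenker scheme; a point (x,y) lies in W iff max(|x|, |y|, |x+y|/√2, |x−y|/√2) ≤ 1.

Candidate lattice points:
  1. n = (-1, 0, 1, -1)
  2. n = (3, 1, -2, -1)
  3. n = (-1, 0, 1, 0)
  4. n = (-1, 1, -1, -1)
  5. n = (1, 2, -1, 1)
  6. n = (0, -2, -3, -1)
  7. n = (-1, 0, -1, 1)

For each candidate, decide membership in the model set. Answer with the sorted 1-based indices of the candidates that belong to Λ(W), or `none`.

With ζ = e^{iπ/4} the internal vectors are ζ^0,ζ^3,ζ^6,ζ^9.
candidate 1: n = (-1, 0, 1, -1) → π⊥ ≈ (-1.707107, -1.707107); max(|x|,|y|,|x±y|/√2) = 2.414214 > 1 ⇒ ∉ W
candidate 2: n = (3, 1, -2, -1) → π⊥ ≈ (+1.585786, +2.000000); max(|x|,|y|,|x±y|/√2) = 2.535534 > 1 ⇒ ∉ W
candidate 3: n = (-1, 0, 1, 0) → π⊥ ≈ (-1.000000, -1.000000); max(|x|,|y|,|x±y|/√2) = 1.414214 > 1 ⇒ ∉ W
candidate 4: n = (-1, 1, -1, -1) → π⊥ ≈ (-2.414214, +1.000000); max(|x|,|y|,|x±y|/√2) = 2.414214 > 1 ⇒ ∉ W
candidate 5: n = (1, 2, -1, 1) → π⊥ ≈ (+0.292893, +3.121320); max(|x|,|y|,|x±y|/√2) = 3.121320 > 1 ⇒ ∉ W
candidate 6: n = (0, -2, -3, -1) → π⊥ ≈ (+0.707107, +0.878680); max(|x|,|y|,|x±y|/√2) = 1.121320 > 1 ⇒ ∉ W
candidate 7: n = (-1, 0, -1, 1) → π⊥ ≈ (-0.292893, +1.707107); max(|x|,|y|,|x±y|/√2) = 1.707107 > 1 ⇒ ∉ W

none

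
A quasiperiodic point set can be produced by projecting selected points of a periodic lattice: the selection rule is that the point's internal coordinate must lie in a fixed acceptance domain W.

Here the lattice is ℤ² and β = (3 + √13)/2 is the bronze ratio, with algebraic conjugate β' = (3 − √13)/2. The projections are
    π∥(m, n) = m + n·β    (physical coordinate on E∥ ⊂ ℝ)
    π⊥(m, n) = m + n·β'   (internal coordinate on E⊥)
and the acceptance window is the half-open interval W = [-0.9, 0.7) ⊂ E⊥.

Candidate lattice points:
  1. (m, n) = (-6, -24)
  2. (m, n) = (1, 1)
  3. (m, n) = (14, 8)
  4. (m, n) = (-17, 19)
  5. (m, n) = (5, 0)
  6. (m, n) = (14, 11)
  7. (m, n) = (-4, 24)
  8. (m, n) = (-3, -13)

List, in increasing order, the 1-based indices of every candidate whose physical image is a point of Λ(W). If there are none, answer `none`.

2

Numerically β ≈ 3.3028 and β' = −1/β ≈ -0.3028.
candidate 1: (m,n)=(-6,-24) → π∥ = -6-24·β ≈ -85.2666, π⊥ = -6-24·β' ≈ 1.2666 ∉ [-0.9, 0.7) ⇒ out
candidate 2: (m,n)=(1,1) → π∥ = 1+1·β ≈ 4.3028, π⊥ = 1+1·β' ≈ 0.6972 ∈ [-0.9, 0.7) ⇒ IN Λ
candidate 3: (m,n)=(14,8) → π∥ = 14+8·β ≈ 40.4222, π⊥ = 14+8·β' ≈ 11.5778 ∉ [-0.9, 0.7) ⇒ out
candidate 4: (m,n)=(-17,19) → π∥ = -17+19·β ≈ 45.7527, π⊥ = -17+19·β' ≈ -22.7527 ∉ [-0.9, 0.7) ⇒ out
candidate 5: (m,n)=(5,0) → π∥ = 5+0·β ≈ 5.0000, π⊥ = 5+0·β' ≈ 5.0000 ∉ [-0.9, 0.7) ⇒ out
candidate 6: (m,n)=(14,11) → π∥ = 14+11·β ≈ 50.3305, π⊥ = 14+11·β' ≈ 10.6695 ∉ [-0.9, 0.7) ⇒ out
candidate 7: (m,n)=(-4,24) → π∥ = -4+24·β ≈ 75.2666, π⊥ = -4+24·β' ≈ -11.2666 ∉ [-0.9, 0.7) ⇒ out
candidate 8: (m,n)=(-3,-13) → π∥ = -3-13·β ≈ -45.9361, π⊥ = -3-13·β' ≈ 0.9361 ∉ [-0.9, 0.7) ⇒ out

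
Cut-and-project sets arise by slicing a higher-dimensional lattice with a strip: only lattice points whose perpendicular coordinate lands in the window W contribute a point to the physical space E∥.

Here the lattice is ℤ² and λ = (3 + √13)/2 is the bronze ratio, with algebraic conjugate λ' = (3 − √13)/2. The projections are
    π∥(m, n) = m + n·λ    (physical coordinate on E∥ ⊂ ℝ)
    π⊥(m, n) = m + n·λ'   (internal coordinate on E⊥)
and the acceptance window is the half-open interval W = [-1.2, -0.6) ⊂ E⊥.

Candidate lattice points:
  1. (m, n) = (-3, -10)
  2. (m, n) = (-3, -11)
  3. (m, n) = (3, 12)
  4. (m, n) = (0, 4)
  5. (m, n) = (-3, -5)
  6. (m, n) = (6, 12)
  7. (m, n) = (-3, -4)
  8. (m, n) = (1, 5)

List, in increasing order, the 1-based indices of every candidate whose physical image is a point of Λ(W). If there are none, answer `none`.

λ' = (3−√13)/2 ≈ -0.30278.
#1 (-3,-10): internal coord -3 + (-10)·λ' = +0.02776; +0.02776 ∉ [-1.2, -0.6) → out
#2 (-3,-11): internal coord -3 + (-11)·λ' = +0.33053; +0.33053 ∉ [-1.2, -0.6) → out
#3 (3,12): internal coord 3 + (12)·λ' = -0.63331; -0.63331 ∈ [-1.2, -0.6) → IN Λ
#4 (0,4): internal coord 0 + (4)·λ' = -1.21110; -1.21110 ∉ [-1.2, -0.6) → out
#5 (-3,-5): internal coord -3 + (-5)·λ' = -1.48612; -1.48612 ∉ [-1.2, -0.6) → out
#6 (6,12): internal coord 6 + (12)·λ' = +2.36669; +2.36669 ∉ [-1.2, -0.6) → out
#7 (-3,-4): internal coord -3 + (-4)·λ' = -1.78890; -1.78890 ∉ [-1.2, -0.6) → out
#8 (1,5): internal coord 1 + (5)·λ' = -0.51388; -0.51388 ∉ [-1.2, -0.6) → out

3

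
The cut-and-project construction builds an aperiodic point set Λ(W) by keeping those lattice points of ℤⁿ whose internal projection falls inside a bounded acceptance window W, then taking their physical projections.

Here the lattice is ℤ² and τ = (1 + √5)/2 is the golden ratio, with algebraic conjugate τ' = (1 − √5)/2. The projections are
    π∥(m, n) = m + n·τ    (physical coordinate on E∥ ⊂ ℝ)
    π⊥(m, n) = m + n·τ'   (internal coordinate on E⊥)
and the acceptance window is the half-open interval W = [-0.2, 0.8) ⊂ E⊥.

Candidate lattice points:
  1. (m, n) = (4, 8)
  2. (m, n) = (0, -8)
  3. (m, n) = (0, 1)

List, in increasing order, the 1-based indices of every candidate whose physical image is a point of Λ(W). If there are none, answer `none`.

Compute τ' = (1−√5)/2 = -0.6180, so π⊥(m,n) = m -0.6180·n.
#1 (4,8): internal coord 4 + (8)·τ' = -0.9443; -0.9443 ∉ [-0.2, 0.8) → out
#2 (0,-8): internal coord 0 + (-8)·τ' = +4.9443; +4.9443 ∉ [-0.2, 0.8) → out
#3 (0,1): internal coord 0 + (1)·τ' = -0.6180; -0.6180 ∉ [-0.2, 0.8) → out

none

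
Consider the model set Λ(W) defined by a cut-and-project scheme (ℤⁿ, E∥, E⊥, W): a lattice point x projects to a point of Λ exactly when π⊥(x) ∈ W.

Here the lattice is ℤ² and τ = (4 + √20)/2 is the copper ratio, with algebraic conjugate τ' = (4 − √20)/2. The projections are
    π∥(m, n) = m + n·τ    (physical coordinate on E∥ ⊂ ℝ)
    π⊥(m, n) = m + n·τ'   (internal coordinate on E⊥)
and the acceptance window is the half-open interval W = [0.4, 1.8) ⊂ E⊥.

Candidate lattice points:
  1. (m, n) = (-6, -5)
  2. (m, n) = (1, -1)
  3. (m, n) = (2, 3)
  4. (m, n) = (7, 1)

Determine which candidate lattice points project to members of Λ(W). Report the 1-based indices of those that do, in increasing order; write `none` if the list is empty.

2, 3

Numerically τ ≈ 4.236068 and τ' = −1/τ ≈ -0.236068.
[1] lift (-6,-5): star map gives -4.819660; window check 0.4 ≤ -4.819660 < 1.8 is false → out
[2] lift (1,-1): star map gives 1.236068; window check 0.4 ≤ 1.236068 < 1.8 is true → IN Λ
[3] lift (2,3): star map gives 1.291796; window check 0.4 ≤ 1.291796 < 1.8 is true → IN Λ
[4] lift (7,1): star map gives 6.763932; window check 0.4 ≤ 6.763932 < 1.8 is false → out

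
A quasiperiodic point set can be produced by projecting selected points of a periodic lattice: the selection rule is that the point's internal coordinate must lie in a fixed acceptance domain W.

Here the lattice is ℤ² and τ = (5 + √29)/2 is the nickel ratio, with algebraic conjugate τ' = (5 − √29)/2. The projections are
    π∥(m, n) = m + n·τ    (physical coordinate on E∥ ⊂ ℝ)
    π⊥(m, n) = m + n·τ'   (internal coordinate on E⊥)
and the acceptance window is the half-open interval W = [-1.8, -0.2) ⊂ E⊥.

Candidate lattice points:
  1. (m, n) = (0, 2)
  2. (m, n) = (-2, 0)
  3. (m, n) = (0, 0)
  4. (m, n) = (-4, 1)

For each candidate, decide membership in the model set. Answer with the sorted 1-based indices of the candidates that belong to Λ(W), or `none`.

1

Compute τ' = (5−√29)/2 = -0.192582, so π⊥(m,n) = m -0.192582·n.
#1 (0,2): internal coord 0 + (2)·τ' = -0.385165; -0.385165 ∈ [-1.8, -0.2) → IN Λ
#2 (-2,0): internal coord -2 + (0)·τ' = -2.000000; -2.000000 ∉ [-1.8, -0.2) → out
#3 (0,0): internal coord 0 + (0)·τ' = +0.000000; +0.000000 ∉ [-1.8, -0.2) → out
#4 (-4,1): internal coord -4 + (1)·τ' = -4.192582; -4.192582 ∉ [-1.8, -0.2) → out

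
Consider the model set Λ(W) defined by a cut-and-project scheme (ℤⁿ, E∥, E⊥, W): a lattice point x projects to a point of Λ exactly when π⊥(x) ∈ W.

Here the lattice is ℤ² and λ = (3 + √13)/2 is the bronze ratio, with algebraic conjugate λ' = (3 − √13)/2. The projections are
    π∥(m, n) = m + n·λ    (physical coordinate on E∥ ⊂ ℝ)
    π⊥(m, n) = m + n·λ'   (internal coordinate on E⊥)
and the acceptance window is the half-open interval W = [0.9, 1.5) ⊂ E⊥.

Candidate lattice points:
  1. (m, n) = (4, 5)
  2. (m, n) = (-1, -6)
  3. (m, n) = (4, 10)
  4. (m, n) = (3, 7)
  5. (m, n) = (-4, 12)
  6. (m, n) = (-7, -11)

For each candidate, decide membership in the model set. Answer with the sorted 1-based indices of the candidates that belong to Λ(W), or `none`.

3

Numerically λ ≈ 3.302776 and λ' = −1/λ ≈ -0.302776.
[1] lift (4,5): star map gives 2.486122; window check 0.9 ≤ 2.486122 < 1.5 is false → out
[2] lift (-1,-6): star map gives 0.816654; window check 0.9 ≤ 0.816654 < 1.5 is false → out
[3] lift (4,10): star map gives 0.972244; window check 0.9 ≤ 0.972244 < 1.5 is true → IN Λ
[4] lift (3,7): star map gives 0.880571; window check 0.9 ≤ 0.880571 < 1.5 is false → out
[5] lift (-4,12): star map gives -7.633308; window check 0.9 ≤ -7.633308 < 1.5 is false → out
[6] lift (-7,-11): star map gives -3.669468; window check 0.9 ≤ -3.669468 < 1.5 is false → out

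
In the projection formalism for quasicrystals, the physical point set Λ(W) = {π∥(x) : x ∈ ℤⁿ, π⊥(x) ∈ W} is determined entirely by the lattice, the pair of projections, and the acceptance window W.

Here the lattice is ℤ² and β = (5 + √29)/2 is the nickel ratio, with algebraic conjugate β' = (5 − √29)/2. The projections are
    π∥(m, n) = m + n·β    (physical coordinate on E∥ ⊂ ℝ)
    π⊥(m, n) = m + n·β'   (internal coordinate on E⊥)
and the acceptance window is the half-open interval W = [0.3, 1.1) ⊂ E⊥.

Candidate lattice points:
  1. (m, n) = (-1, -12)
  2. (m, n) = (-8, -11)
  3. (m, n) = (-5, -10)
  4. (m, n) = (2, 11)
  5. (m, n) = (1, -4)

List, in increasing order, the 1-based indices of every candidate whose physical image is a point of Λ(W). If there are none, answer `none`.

Numerically β ≈ 5.192582 and β' = −1/β ≈ -0.192582.
[1] lift (-1,-12): star map gives 1.310989; window check 0.3 ≤ 1.310989 < 1.1 is false → out
[2] lift (-8,-11): star map gives -5.881594; window check 0.3 ≤ -5.881594 < 1.1 is false → out
[3] lift (-5,-10): star map gives -3.074176; window check 0.3 ≤ -3.074176 < 1.1 is false → out
[4] lift (2,11): star map gives -0.118406; window check 0.3 ≤ -0.118406 < 1.1 is false → out
[5] lift (1,-4): star map gives 1.770330; window check 0.3 ≤ 1.770330 < 1.1 is false → out

none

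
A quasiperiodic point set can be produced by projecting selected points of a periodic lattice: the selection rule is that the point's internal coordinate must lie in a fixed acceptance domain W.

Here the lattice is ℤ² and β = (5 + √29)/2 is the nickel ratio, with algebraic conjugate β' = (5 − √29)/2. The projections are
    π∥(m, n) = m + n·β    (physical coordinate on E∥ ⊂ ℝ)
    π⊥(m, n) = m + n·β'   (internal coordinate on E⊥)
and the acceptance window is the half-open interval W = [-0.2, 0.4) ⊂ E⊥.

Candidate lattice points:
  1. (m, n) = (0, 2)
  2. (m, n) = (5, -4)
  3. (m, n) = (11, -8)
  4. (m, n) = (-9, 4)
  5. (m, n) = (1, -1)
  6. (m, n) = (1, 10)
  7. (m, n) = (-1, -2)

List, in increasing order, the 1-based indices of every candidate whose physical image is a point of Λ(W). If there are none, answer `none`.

none

Compute β' = (5−√29)/2 = -0.1926, so π⊥(m,n) = m -0.1926·n.
candidate 1: (m,n)=(0,2) → π∥ = 0+2·β ≈ 10.3852, π⊥ = 0+2·β' ≈ -0.3852 ∉ [-0.2, 0.4) ⇒ out
candidate 2: (m,n)=(5,-4) → π∥ = 5-4·β ≈ -15.7703, π⊥ = 5-4·β' ≈ 5.7703 ∉ [-0.2, 0.4) ⇒ out
candidate 3: (m,n)=(11,-8) → π∥ = 11-8·β ≈ -30.5407, π⊥ = 11-8·β' ≈ 12.5407 ∉ [-0.2, 0.4) ⇒ out
candidate 4: (m,n)=(-9,4) → π∥ = -9+4·β ≈ 11.7703, π⊥ = -9+4·β' ≈ -9.7703 ∉ [-0.2, 0.4) ⇒ out
candidate 5: (m,n)=(1,-1) → π∥ = 1-1·β ≈ -4.1926, π⊥ = 1-1·β' ≈ 1.1926 ∉ [-0.2, 0.4) ⇒ out
candidate 6: (m,n)=(1,10) → π∥ = 1+10·β ≈ 52.9258, π⊥ = 1+10·β' ≈ -0.9258 ∉ [-0.2, 0.4) ⇒ out
candidate 7: (m,n)=(-1,-2) → π∥ = -1-2·β ≈ -11.3852, π⊥ = -1-2·β' ≈ -0.6148 ∉ [-0.2, 0.4) ⇒ out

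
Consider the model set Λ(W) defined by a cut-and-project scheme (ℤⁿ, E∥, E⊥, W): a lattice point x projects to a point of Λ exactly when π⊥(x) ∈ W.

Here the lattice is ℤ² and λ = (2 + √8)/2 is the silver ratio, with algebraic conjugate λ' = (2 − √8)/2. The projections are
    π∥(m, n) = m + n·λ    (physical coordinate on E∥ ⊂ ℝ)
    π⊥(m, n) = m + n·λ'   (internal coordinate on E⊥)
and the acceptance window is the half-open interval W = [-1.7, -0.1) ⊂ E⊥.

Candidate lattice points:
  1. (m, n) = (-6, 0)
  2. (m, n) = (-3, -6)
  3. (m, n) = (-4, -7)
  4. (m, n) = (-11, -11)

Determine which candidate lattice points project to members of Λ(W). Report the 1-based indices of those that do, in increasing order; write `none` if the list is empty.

2, 3

Numerically λ ≈ 2.4142 and λ' = −1/λ ≈ -0.4142.
[1] lift (-6,0): star map gives -6.0000; window check -1.7 ≤ -6.0000 < -0.1 is false → out
[2] lift (-3,-6): star map gives -0.5147; window check -1.7 ≤ -0.5147 < -0.1 is true → IN Λ
[3] lift (-4,-7): star map gives -1.1005; window check -1.7 ≤ -1.1005 < -0.1 is true → IN Λ
[4] lift (-11,-11): star map gives -6.4437; window check -1.7 ≤ -6.4437 < -0.1 is false → out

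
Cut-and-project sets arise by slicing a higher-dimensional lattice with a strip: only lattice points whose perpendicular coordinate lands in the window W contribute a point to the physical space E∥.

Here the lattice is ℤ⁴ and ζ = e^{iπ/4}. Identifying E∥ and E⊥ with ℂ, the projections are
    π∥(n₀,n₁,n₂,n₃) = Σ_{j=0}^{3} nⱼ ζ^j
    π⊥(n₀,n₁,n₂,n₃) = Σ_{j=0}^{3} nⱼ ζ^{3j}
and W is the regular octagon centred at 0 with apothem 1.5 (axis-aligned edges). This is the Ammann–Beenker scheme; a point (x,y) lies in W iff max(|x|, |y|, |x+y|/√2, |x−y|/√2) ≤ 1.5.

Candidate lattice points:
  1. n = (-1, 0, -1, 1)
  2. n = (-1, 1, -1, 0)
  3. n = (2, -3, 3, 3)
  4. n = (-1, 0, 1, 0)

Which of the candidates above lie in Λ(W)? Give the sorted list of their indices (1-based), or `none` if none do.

π⊥(n) = n₀ + n₁ζ³ + n₂ζ⁶ + n₃ζ⁹ where ζ = e^{iπ/4}.
#1 (-1, 0, -1, 1): internal (-0.29289, 1.70711); octagon support 1.70711 vs apothem 1.5 → ∉ W
#2 (-1, 1, -1, 0): internal (-1.70711, 1.70711); octagon support 2.41421 vs apothem 1.5 → ∉ W
#3 (2, -3, 3, 3): internal (6.24264, -3.00000); octagon support 6.53553 vs apothem 1.5 → ∉ W
#4 (-1, 0, 1, 0): internal (-1.00000, -1.00000); octagon support 1.41421 vs apothem 1.5 → ∈ W

4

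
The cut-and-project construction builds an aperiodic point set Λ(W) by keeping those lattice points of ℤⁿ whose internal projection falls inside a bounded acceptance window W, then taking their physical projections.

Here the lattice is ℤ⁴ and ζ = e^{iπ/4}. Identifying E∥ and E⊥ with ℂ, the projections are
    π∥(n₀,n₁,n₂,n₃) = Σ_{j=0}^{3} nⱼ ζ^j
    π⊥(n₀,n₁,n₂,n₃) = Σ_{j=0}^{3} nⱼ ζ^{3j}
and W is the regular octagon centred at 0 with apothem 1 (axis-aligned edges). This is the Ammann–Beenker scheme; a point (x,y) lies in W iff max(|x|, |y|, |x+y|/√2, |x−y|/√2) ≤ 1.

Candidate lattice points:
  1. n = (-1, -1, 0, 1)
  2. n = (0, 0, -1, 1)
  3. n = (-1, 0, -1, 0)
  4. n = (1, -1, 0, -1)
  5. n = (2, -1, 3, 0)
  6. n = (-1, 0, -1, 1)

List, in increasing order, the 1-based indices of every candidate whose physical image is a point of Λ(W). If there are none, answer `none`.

1

With ζ = e^{iπ/4} the internal vectors are ζ^0,ζ^3,ζ^6,ζ^9.
candidate 1: n = (-1, -1, 0, 1) → π⊥ ≈ (+0.414214, +0.000000); max(|x|,|y|,|x±y|/√2) = 0.414214 ≤ 1 ⇒ ∈ W
candidate 2: n = (0, 0, -1, 1) → π⊥ ≈ (+0.707107, +1.707107); max(|x|,|y|,|x±y|/√2) = 1.707107 > 1 ⇒ ∉ W
candidate 3: n = (-1, 0, -1, 0) → π⊥ ≈ (-1.000000, +1.000000); max(|x|,|y|,|x±y|/√2) = 1.414214 > 1 ⇒ ∉ W
candidate 4: n = (1, -1, 0, -1) → π⊥ ≈ (+1.000000, -1.414214); max(|x|,|y|,|x±y|/√2) = 1.707107 > 1 ⇒ ∉ W
candidate 5: n = (2, -1, 3, 0) → π⊥ ≈ (+2.707107, -3.707107); max(|x|,|y|,|x±y|/√2) = 4.535534 > 1 ⇒ ∉ W
candidate 6: n = (-1, 0, -1, 1) → π⊥ ≈ (-0.292893, +1.707107); max(|x|,|y|,|x±y|/√2) = 1.707107 > 1 ⇒ ∉ W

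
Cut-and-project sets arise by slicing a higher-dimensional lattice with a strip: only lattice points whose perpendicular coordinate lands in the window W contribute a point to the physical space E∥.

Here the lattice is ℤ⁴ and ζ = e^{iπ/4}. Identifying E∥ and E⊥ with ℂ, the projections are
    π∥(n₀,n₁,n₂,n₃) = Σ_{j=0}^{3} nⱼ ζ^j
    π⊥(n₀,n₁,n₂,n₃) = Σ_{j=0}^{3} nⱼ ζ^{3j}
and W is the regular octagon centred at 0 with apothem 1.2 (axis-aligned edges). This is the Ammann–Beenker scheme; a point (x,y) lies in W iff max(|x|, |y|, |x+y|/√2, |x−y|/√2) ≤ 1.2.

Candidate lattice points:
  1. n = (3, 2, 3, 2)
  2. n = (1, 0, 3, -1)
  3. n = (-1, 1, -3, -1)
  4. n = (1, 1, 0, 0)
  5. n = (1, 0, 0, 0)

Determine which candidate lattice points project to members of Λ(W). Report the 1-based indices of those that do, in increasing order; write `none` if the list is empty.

Internal map: ζ^{3j} for j=0..3 gives (1,0), (−√2/2,√2/2), (0,−1), (√2/2,√2/2).
candidate 1: n = (3, 2, 3, 2) → π⊥ ≈ (+3.00000, -0.17157); max(|x|,|y|,|x±y|/√2) = 3.00000 > 1.2 ⇒ ∉ W
candidate 2: n = (1, 0, 3, -1) → π⊥ ≈ (+0.29289, -3.70711); max(|x|,|y|,|x±y|/√2) = 3.70711 > 1.2 ⇒ ∉ W
candidate 3: n = (-1, 1, -3, -1) → π⊥ ≈ (-2.41421, +3.00000); max(|x|,|y|,|x±y|/√2) = 3.82843 > 1.2 ⇒ ∉ W
candidate 4: n = (1, 1, 0, 0) → π⊥ ≈ (+0.29289, +0.70711); max(|x|,|y|,|x±y|/√2) = 0.70711 ≤ 1.2 ⇒ ∈ W
candidate 5: n = (1, 0, 0, 0) → π⊥ ≈ (+1.00000, +0.00000); max(|x|,|y|,|x±y|/√2) = 1.00000 ≤ 1.2 ⇒ ∈ W

4, 5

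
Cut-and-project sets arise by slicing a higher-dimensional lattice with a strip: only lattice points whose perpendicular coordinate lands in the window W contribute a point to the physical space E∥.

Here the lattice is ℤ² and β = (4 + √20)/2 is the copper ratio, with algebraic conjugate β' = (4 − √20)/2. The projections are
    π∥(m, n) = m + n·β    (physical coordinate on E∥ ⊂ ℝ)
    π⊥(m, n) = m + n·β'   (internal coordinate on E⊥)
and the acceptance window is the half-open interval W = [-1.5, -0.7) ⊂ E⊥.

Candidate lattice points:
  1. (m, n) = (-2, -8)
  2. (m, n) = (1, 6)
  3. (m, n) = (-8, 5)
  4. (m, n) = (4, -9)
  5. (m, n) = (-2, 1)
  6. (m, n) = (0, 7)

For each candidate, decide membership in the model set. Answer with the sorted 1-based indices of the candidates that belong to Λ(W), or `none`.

Numerically β ≈ 4.2361 and β' = −1/β ≈ -0.2361.
candidate 1: (m,n)=(-2,-8) → π∥ = -2-8·β ≈ -35.8885, π⊥ = -2-8·β' ≈ -0.1115 ∉ [-1.5, -0.7) ⇒ out
candidate 2: (m,n)=(1,6) → π∥ = 1+6·β ≈ 26.4164, π⊥ = 1+6·β' ≈ -0.4164 ∉ [-1.5, -0.7) ⇒ out
candidate 3: (m,n)=(-8,5) → π∥ = -8+5·β ≈ 13.1803, π⊥ = -8+5·β' ≈ -9.1803 ∉ [-1.5, -0.7) ⇒ out
candidate 4: (m,n)=(4,-9) → π∥ = 4-9·β ≈ -34.1246, π⊥ = 4-9·β' ≈ 6.1246 ∉ [-1.5, -0.7) ⇒ out
candidate 5: (m,n)=(-2,1) → π∥ = -2+1·β ≈ 2.2361, π⊥ = -2+1·β' ≈ -2.2361 ∉ [-1.5, -0.7) ⇒ out
candidate 6: (m,n)=(0,7) → π∥ = 0+7·β ≈ 29.6525, π⊥ = 0+7·β' ≈ -1.6525 ∉ [-1.5, -0.7) ⇒ out

none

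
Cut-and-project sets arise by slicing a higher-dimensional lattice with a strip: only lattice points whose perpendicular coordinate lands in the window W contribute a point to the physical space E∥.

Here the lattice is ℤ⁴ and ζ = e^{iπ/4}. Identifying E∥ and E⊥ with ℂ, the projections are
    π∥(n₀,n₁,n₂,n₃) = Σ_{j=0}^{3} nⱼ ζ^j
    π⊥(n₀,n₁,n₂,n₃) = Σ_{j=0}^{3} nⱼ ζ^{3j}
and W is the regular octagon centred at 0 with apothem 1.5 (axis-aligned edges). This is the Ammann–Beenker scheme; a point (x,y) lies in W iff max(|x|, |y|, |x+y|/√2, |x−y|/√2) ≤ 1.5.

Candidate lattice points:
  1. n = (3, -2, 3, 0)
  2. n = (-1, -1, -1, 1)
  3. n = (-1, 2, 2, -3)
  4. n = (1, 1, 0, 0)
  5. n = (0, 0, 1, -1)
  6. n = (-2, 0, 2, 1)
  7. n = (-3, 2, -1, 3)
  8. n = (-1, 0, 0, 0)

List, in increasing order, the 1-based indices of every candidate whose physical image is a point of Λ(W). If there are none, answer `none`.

With ζ = e^{iπ/4} the internal vectors are ζ^0,ζ^3,ζ^6,ζ^9.
#1 (3, -2, 3, 0): internal (4.414214, -4.414214); octagon support 6.242641 vs apothem 1.5 → ∉ W
#2 (-1, -1, -1, 1): internal (0.414214, 1.000000); octagon support 1.000000 vs apothem 1.5 → ∈ W
#3 (-1, 2, 2, -3): internal (-4.535534, -2.707107); octagon support 5.121320 vs apothem 1.5 → ∉ W
#4 (1, 1, 0, 0): internal (0.292893, 0.707107); octagon support 0.707107 vs apothem 1.5 → ∈ W
#5 (0, 0, 1, -1): internal (-0.707107, -1.707107); octagon support 1.707107 vs apothem 1.5 → ∉ W
#6 (-2, 0, 2, 1): internal (-1.292893, -1.292893); octagon support 1.828427 vs apothem 1.5 → ∉ W
#7 (-3, 2, -1, 3): internal (-2.292893, 4.535534); octagon support 4.828427 vs apothem 1.5 → ∉ W
#8 (-1, 0, 0, 0): internal (-1.000000, 0.000000); octagon support 1.000000 vs apothem 1.5 → ∈ W

2, 4, 8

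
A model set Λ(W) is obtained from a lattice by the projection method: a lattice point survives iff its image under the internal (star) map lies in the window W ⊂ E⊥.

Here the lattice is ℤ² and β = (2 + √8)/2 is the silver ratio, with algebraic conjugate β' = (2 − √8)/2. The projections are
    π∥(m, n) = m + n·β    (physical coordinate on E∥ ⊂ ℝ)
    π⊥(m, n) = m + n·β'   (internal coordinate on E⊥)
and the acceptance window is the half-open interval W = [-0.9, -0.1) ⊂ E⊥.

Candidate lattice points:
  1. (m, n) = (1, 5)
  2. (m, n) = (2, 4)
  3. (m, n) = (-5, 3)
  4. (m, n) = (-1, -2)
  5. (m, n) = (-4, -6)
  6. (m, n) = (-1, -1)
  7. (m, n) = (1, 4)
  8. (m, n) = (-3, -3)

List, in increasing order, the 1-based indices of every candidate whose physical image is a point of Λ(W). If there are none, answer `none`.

4, 6, 7

Compute β' = (2−√8)/2 = -0.41421, so π⊥(m,n) = m -0.41421·n.
[1] lift (1,5): star map gives -1.07107; window check -0.9 ≤ -1.07107 < -0.1 is false → out
[2] lift (2,4): star map gives 0.34315; window check -0.9 ≤ 0.34315 < -0.1 is false → out
[3] lift (-5,3): star map gives -6.24264; window check -0.9 ≤ -6.24264 < -0.1 is false → out
[4] lift (-1,-2): star map gives -0.17157; window check -0.9 ≤ -0.17157 < -0.1 is true → IN Λ
[5] lift (-4,-6): star map gives -1.51472; window check -0.9 ≤ -1.51472 < -0.1 is false → out
[6] lift (-1,-1): star map gives -0.58579; window check -0.9 ≤ -0.58579 < -0.1 is true → IN Λ
[7] lift (1,4): star map gives -0.65685; window check -0.9 ≤ -0.65685 < -0.1 is true → IN Λ
[8] lift (-3,-3): star map gives -1.75736; window check -0.9 ≤ -1.75736 < -0.1 is false → out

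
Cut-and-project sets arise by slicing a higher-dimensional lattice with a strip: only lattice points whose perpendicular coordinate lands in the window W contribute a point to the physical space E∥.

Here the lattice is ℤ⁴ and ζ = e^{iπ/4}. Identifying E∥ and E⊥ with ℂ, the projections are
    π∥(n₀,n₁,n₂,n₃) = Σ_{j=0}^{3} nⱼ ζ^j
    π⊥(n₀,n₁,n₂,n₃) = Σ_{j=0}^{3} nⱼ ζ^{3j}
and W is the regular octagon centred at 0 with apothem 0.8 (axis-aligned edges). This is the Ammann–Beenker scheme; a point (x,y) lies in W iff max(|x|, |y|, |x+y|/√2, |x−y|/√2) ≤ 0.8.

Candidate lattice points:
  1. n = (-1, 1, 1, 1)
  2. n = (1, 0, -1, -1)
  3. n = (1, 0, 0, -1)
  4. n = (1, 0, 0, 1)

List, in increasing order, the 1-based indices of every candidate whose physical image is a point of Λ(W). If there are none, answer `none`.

π⊥(n) = n₀ + n₁ζ³ + n₂ζ⁶ + n₃ζ⁹ where ζ = e^{iπ/4}.
candidate 1: n = (-1, 1, 1, 1) → π⊥ ≈ (-1.000000, +0.414214); max(|x|,|y|,|x±y|/√2) = 1.000000 > 0.8 ⇒ ∉ W
candidate 2: n = (1, 0, -1, -1) → π⊥ ≈ (+0.292893, +0.292893); max(|x|,|y|,|x±y|/√2) = 0.414214 ≤ 0.8 ⇒ ∈ W
candidate 3: n = (1, 0, 0, -1) → π⊥ ≈ (+0.292893, -0.707107); max(|x|,|y|,|x±y|/√2) = 0.707107 ≤ 0.8 ⇒ ∈ W
candidate 4: n = (1, 0, 0, 1) → π⊥ ≈ (+1.707107, +0.707107); max(|x|,|y|,|x±y|/√2) = 1.707107 > 0.8 ⇒ ∉ W

2, 3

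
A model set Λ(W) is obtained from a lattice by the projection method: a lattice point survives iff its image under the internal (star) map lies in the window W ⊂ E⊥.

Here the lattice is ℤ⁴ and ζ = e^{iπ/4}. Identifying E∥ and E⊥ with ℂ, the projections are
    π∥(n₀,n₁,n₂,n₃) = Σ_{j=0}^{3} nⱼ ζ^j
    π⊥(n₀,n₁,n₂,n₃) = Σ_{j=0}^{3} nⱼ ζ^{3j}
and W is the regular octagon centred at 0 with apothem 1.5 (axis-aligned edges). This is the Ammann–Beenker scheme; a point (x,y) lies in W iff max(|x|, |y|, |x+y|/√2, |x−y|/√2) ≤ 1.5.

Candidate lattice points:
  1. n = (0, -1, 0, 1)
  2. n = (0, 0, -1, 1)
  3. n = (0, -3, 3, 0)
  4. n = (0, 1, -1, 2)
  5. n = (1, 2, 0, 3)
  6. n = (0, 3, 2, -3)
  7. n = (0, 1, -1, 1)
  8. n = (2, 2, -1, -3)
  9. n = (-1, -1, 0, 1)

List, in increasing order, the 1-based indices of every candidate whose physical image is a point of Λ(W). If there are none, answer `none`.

With ζ = e^{iπ/4} the internal vectors are ζ^0,ζ^3,ζ^6,ζ^9.
#1 (0, -1, 0, 1): internal (1.414214, 0.000000); octagon support 1.414214 vs apothem 1.5 → ∈ W
#2 (0, 0, -1, 1): internal (0.707107, 1.707107); octagon support 1.707107 vs apothem 1.5 → ∉ W
#3 (0, -3, 3, 0): internal (2.121320, -5.121320); octagon support 5.121320 vs apothem 1.5 → ∉ W
#4 (0, 1, -1, 2): internal (0.707107, 3.121320); octagon support 3.121320 vs apothem 1.5 → ∉ W
#5 (1, 2, 0, 3): internal (1.707107, 3.535534); octagon support 3.707107 vs apothem 1.5 → ∉ W
#6 (0, 3, 2, -3): internal (-4.242641, -2.000000); octagon support 4.414214 vs apothem 1.5 → ∉ W
#7 (0, 1, -1, 1): internal (0.000000, 2.414214); octagon support 2.414214 vs apothem 1.5 → ∉ W
#8 (2, 2, -1, -3): internal (-1.535534, 0.292893); octagon support 1.535534 vs apothem 1.5 → ∉ W
#9 (-1, -1, 0, 1): internal (0.414214, 0.000000); octagon support 0.414214 vs apothem 1.5 → ∈ W

1, 9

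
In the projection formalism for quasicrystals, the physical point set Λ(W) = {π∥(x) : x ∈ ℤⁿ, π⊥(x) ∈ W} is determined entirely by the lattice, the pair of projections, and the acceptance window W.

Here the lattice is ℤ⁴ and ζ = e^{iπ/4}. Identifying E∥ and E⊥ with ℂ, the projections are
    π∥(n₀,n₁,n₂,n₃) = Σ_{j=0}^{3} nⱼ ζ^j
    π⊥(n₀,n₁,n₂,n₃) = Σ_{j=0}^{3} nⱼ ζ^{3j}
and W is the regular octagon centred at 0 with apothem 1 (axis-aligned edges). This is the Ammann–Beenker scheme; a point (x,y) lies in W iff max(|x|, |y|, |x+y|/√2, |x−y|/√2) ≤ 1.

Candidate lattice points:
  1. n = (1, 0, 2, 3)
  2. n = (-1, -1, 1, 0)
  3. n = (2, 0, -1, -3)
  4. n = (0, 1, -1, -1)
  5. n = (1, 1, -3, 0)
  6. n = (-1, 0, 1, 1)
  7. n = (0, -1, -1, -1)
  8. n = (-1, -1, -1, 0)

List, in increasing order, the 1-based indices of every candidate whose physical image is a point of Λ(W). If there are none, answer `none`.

Internal map: ζ^{3j} for j=0..3 gives (1,0), (−√2/2,√2/2), (0,−1), (√2/2,√2/2).
candidate 1: n = (1, 0, 2, 3) → π⊥ ≈ (+3.121320, +0.121320); max(|x|,|y|,|x±y|/√2) = 3.121320 > 1 ⇒ ∉ W
candidate 2: n = (-1, -1, 1, 0) → π⊥ ≈ (-0.292893, -1.707107); max(|x|,|y|,|x±y|/√2) = 1.707107 > 1 ⇒ ∉ W
candidate 3: n = (2, 0, -1, -3) → π⊥ ≈ (-0.121320, -1.121320); max(|x|,|y|,|x±y|/√2) = 1.121320 > 1 ⇒ ∉ W
candidate 4: n = (0, 1, -1, -1) → π⊥ ≈ (-1.414214, +1.000000); max(|x|,|y|,|x±y|/√2) = 1.707107 > 1 ⇒ ∉ W
candidate 5: n = (1, 1, -3, 0) → π⊥ ≈ (+0.292893, +3.707107); max(|x|,|y|,|x±y|/√2) = 3.707107 > 1 ⇒ ∉ W
candidate 6: n = (-1, 0, 1, 1) → π⊥ ≈ (-0.292893, -0.292893); max(|x|,|y|,|x±y|/√2) = 0.414214 ≤ 1 ⇒ ∈ W
candidate 7: n = (0, -1, -1, -1) → π⊥ ≈ (+0.000000, -0.414214); max(|x|,|y|,|x±y|/√2) = 0.414214 ≤ 1 ⇒ ∈ W
candidate 8: n = (-1, -1, -1, 0) → π⊥ ≈ (-0.292893, +0.292893); max(|x|,|y|,|x±y|/√2) = 0.414214 ≤ 1 ⇒ ∈ W

6, 7, 8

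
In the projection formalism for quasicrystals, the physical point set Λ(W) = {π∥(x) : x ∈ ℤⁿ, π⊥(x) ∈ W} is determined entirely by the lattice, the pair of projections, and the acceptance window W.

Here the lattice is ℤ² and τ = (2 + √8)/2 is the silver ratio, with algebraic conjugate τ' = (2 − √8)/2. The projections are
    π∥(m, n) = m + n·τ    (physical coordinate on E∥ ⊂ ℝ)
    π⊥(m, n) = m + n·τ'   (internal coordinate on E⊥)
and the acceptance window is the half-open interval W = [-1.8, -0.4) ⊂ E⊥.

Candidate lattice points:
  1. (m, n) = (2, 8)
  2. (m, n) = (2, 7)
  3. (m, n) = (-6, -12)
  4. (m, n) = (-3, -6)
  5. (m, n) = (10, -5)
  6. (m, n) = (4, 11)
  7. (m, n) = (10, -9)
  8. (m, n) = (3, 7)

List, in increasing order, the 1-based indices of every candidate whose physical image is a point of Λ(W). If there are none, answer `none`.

τ' = (2−√8)/2 ≈ -0.41421.
#1 (2,8): internal coord 2 + (8)·τ' = -1.31371; -1.31371 ∈ [-1.8, -0.4) → IN Λ
#2 (2,7): internal coord 2 + (7)·τ' = -0.89949; -0.89949 ∈ [-1.8, -0.4) → IN Λ
#3 (-6,-12): internal coord -6 + (-12)·τ' = -1.02944; -1.02944 ∈ [-1.8, -0.4) → IN Λ
#4 (-3,-6): internal coord -3 + (-6)·τ' = -0.51472; -0.51472 ∈ [-1.8, -0.4) → IN Λ
#5 (10,-5): internal coord 10 + (-5)·τ' = +12.07107; +12.07107 ∉ [-1.8, -0.4) → out
#6 (4,11): internal coord 4 + (11)·τ' = -0.55635; -0.55635 ∈ [-1.8, -0.4) → IN Λ
#7 (10,-9): internal coord 10 + (-9)·τ' = +13.72792; +13.72792 ∉ [-1.8, -0.4) → out
#8 (3,7): internal coord 3 + (7)·τ' = +0.10051; +0.10051 ∉ [-1.8, -0.4) → out

1, 2, 3, 4, 6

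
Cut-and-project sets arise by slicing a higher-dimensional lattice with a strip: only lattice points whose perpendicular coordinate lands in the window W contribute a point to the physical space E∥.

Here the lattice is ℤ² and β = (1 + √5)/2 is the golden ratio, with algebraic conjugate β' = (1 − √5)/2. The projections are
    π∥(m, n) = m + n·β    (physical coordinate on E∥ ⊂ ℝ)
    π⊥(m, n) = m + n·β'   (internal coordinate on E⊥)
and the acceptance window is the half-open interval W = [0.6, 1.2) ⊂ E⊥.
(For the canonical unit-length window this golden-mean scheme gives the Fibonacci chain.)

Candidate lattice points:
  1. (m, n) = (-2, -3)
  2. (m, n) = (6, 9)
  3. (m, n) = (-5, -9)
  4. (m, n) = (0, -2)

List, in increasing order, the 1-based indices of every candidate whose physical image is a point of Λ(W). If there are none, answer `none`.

none

Compute β' = (1−√5)/2 = -0.6180, so π⊥(m,n) = m -0.6180·n.
[1] lift (-2,-3): star map gives -0.1459; window check 0.6 ≤ -0.1459 < 1.2 is false → out
[2] lift (6,9): star map gives 0.4377; window check 0.6 ≤ 0.4377 < 1.2 is false → out
[3] lift (-5,-9): star map gives 0.5623; window check 0.6 ≤ 0.5623 < 1.2 is false → out
[4] lift (0,-2): star map gives 1.2361; window check 0.6 ≤ 1.2361 < 1.2 is false → out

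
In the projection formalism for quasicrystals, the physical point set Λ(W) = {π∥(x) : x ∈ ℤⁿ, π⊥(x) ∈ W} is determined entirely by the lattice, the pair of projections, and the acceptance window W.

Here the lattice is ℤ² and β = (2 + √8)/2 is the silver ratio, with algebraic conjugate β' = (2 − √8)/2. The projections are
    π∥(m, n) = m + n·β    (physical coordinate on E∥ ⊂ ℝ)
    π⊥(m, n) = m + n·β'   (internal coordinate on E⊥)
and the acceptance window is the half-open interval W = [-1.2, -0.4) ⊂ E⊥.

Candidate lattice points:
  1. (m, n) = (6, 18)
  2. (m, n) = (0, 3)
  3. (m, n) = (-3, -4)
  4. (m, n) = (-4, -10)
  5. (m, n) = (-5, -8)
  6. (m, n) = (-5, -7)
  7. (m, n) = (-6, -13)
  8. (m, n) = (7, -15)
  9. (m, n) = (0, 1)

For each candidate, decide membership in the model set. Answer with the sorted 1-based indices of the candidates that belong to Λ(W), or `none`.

β' = (2−√8)/2 ≈ -0.41421.
#1 (6,18): internal coord 6 + (18)·β' = -1.45584; -1.45584 ∉ [-1.2, -0.4) → out
#2 (0,3): internal coord 0 + (3)·β' = -1.24264; -1.24264 ∉ [-1.2, -0.4) → out
#3 (-3,-4): internal coord -3 + (-4)·β' = -1.34315; -1.34315 ∉ [-1.2, -0.4) → out
#4 (-4,-10): internal coord -4 + (-10)·β' = +0.14214; +0.14214 ∉ [-1.2, -0.4) → out
#5 (-5,-8): internal coord -5 + (-8)·β' = -1.68629; -1.68629 ∉ [-1.2, -0.4) → out
#6 (-5,-7): internal coord -5 + (-7)·β' = -2.10051; -2.10051 ∉ [-1.2, -0.4) → out
#7 (-6,-13): internal coord -6 + (-13)·β' = -0.61522; -0.61522 ∈ [-1.2, -0.4) → IN Λ
#8 (7,-15): internal coord 7 + (-15)·β' = +13.21320; +13.21320 ∉ [-1.2, -0.4) → out
#9 (0,1): internal coord 0 + (1)·β' = -0.41421; -0.41421 ∈ [-1.2, -0.4) → IN Λ

7, 9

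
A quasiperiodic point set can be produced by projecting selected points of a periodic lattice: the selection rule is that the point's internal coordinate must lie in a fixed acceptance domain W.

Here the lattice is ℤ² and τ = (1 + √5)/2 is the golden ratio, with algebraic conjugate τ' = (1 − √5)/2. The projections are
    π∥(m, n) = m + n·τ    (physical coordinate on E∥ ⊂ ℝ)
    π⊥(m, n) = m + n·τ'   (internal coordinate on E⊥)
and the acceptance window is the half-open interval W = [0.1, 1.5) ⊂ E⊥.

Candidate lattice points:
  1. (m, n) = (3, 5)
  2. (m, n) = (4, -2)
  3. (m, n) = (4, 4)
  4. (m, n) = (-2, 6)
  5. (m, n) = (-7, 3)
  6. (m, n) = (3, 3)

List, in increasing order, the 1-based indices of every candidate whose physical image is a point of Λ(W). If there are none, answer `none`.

Numerically τ ≈ 1.6180 and τ' = −1/τ ≈ -0.6180.
[1] lift (3,5): star map gives -0.0902; window check 0.1 ≤ -0.0902 < 1.5 is false → out
[2] lift (4,-2): star map gives 5.2361; window check 0.1 ≤ 5.2361 < 1.5 is false → out
[3] lift (4,4): star map gives 1.5279; window check 0.1 ≤ 1.5279 < 1.5 is false → out
[4] lift (-2,6): star map gives -5.7082; window check 0.1 ≤ -5.7082 < 1.5 is false → out
[5] lift (-7,3): star map gives -8.8541; window check 0.1 ≤ -8.8541 < 1.5 is false → out
[6] lift (3,3): star map gives 1.1459; window check 0.1 ≤ 1.1459 < 1.5 is true → IN Λ

6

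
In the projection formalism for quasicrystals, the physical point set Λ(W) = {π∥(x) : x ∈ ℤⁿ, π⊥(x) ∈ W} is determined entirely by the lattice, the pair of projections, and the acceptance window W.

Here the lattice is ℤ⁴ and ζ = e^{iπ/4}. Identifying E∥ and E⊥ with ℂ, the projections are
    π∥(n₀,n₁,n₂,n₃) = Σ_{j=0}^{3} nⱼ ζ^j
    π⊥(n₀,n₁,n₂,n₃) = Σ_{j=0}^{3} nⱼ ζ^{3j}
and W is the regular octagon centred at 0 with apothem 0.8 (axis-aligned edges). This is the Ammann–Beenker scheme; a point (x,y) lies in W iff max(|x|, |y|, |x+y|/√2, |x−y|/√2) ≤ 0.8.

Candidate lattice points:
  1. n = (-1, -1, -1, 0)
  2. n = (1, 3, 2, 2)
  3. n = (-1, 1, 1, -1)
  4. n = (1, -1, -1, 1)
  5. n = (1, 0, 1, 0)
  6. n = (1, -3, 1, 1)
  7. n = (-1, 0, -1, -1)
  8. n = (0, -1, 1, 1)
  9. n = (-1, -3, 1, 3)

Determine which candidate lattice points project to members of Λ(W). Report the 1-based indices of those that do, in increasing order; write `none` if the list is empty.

Internal map: ζ^{3j} for j=0..3 gives (1,0), (−√2/2,√2/2), (0,−1), (√2/2,√2/2).
#1 (-1, -1, -1, 0): internal (-0.292893, 0.292893); octagon support 0.414214 vs apothem 0.8 → ∈ W
#2 (1, 3, 2, 2): internal (0.292893, 1.535534); octagon support 1.535534 vs apothem 0.8 → ∉ W
#3 (-1, 1, 1, -1): internal (-2.414214, -1.000000); octagon support 2.414214 vs apothem 0.8 → ∉ W
#4 (1, -1, -1, 1): internal (2.414214, 1.000000); octagon support 2.414214 vs apothem 0.8 → ∉ W
#5 (1, 0, 1, 0): internal (1.000000, -1.000000); octagon support 1.414214 vs apothem 0.8 → ∉ W
#6 (1, -3, 1, 1): internal (3.828427, -2.414214); octagon support 4.414214 vs apothem 0.8 → ∉ W
#7 (-1, 0, -1, -1): internal (-1.707107, 0.292893); octagon support 1.707107 vs apothem 0.8 → ∉ W
#8 (0, -1, 1, 1): internal (1.414214, -1.000000); octagon support 1.707107 vs apothem 0.8 → ∉ W
#9 (-1, -3, 1, 3): internal (3.242641, -1.000000); octagon support 3.242641 vs apothem 0.8 → ∉ W

1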